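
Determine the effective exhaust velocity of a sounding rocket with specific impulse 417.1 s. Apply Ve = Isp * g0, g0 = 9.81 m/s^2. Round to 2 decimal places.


Step 1: Ve = Isp * g0 = 417.1 * 9.81
Step 2: Ve = 4091.75 m/s

4091.75


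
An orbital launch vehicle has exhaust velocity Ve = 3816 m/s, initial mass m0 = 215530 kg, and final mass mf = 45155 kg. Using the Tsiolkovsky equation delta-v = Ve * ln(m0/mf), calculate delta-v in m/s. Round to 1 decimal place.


Step 1: Mass ratio m0/mf = 215530 / 45155 = 4.773115
Step 2: ln(4.773115) = 1.562999
Step 3: delta-v = 3816 * 1.562999 = 5964.4 m/s

5964.4


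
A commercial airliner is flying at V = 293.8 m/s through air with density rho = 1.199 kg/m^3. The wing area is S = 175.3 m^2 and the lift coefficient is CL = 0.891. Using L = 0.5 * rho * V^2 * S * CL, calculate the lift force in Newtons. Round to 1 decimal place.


Step 1: Calculate dynamic pressure q = 0.5 * 1.199 * 293.8^2 = 0.5 * 1.199 * 86318.44 = 51747.9048 Pa
Step 2: Multiply by wing area and lift coefficient: L = 51747.9048 * 175.3 * 0.891
Step 3: L = 9071407.7079 * 0.891 = 8082624.3 N

8082624.3


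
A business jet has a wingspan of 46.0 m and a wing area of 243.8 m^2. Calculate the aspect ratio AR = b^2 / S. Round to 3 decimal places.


Step 1: b^2 = 46.0^2 = 2116.0
Step 2: AR = 2116.0 / 243.8 = 8.679

8.679


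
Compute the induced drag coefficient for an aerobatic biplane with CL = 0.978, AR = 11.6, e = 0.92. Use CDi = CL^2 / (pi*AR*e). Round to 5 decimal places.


Step 1: CL^2 = 0.978^2 = 0.956484
Step 2: pi * AR * e = 3.14159 * 11.6 * 0.92 = 33.527077
Step 3: CDi = 0.956484 / 33.527077 = 0.02853

0.02853


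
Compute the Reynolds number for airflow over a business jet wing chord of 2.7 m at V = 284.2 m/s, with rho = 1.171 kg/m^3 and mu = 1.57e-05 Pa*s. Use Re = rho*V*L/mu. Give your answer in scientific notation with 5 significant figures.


Step 1: Numerator = rho * V * L = 1.171 * 284.2 * 2.7 = 898.55514
Step 2: Re = 898.55514 / 1.57e-05
Step 3: Re = 5.7233e+07

5.7233e+07


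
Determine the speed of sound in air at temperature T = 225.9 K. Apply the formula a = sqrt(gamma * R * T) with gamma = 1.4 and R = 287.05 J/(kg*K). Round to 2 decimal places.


Step 1: gamma * R * T = 1.4 * 287.05 * 225.9 = 90782.433
Step 2: a = sqrt(90782.433) = 301.30 m/s

301.30


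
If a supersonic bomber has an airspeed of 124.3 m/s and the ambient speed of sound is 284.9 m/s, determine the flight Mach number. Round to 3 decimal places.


Step 1: M = V / a = 124.3 / 284.9
Step 2: M = 0.436

0.436


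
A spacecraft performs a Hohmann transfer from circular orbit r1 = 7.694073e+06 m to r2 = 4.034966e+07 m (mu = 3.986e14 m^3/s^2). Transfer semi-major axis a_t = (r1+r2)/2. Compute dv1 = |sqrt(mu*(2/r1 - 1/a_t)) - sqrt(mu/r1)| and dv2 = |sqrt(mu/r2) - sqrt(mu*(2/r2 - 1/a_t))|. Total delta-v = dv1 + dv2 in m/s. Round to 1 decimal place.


Step 1: Transfer semi-major axis a_t = (7.694073e+06 + 4.034966e+07) / 2 = 2.402187e+07 m
Step 2: v1 (circular at r1) = sqrt(mu/r1) = 7197.65 m/s
Step 3: v_t1 = sqrt(mu*(2/r1 - 1/a_t)) = 9328.4 m/s
Step 4: dv1 = |9328.4 - 7197.65| = 2130.75 m/s
Step 5: v2 (circular at r2) = 3143.03 m/s, v_t2 = 1778.79 m/s
Step 6: dv2 = |3143.03 - 1778.79| = 1364.25 m/s
Step 7: Total delta-v = 2130.75 + 1364.25 = 3495.0 m/s

3495.0


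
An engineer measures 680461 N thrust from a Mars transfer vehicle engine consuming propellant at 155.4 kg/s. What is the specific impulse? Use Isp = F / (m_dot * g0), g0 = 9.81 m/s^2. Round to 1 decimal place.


Step 1: m_dot * g0 = 155.4 * 9.81 = 1524.47
Step 2: Isp = 680461 / 1524.47 = 446.4 s

446.4


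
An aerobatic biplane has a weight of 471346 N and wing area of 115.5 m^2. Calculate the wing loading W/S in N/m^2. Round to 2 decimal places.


Step 1: Wing loading = W / S = 471346 / 115.5
Step 2: Wing loading = 4080.92 N/m^2

4080.92


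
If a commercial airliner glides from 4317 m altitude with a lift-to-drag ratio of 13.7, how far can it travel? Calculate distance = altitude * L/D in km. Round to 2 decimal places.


Step 1: Glide distance = altitude * L/D = 4317 * 13.7 = 59142.9 m
Step 2: Convert to km: 59142.9 / 1000 = 59.14 km

59.14


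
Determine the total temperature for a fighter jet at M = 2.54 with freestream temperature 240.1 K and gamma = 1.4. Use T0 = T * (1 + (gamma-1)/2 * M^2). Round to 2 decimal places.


Step 1: (gamma-1)/2 = 0.2
Step 2: M^2 = 6.4516
Step 3: 1 + 0.2 * 6.4516 = 2.29032
Step 4: T0 = 240.1 * 2.29032 = 549.91 K

549.91


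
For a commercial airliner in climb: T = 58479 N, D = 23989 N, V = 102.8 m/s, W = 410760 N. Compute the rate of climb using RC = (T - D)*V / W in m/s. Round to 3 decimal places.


Step 1: Excess thrust = T - D = 58479 - 23989 = 34490 N
Step 2: Excess power = 34490 * 102.8 = 3545572.0 W
Step 3: RC = 3545572.0 / 410760 = 8.632 m/s

8.632


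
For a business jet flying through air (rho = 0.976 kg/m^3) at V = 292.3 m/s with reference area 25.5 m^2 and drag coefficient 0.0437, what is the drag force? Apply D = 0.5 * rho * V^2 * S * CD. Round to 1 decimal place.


Step 1: Dynamic pressure q = 0.5 * 0.976 * 292.3^2 = 41694.3735 Pa
Step 2: Drag D = q * S * CD = 41694.3735 * 25.5 * 0.0437
Step 3: D = 46462.1 N

46462.1


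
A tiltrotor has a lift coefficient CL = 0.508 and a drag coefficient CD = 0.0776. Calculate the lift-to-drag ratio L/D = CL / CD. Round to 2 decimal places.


Step 1: L/D = CL / CD = 0.508 / 0.0776
Step 2: L/D = 6.55

6.55


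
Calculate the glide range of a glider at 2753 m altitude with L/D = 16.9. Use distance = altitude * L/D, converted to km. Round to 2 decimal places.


Step 1: Glide distance = altitude * L/D = 2753 * 16.9 = 46525.7 m
Step 2: Convert to km: 46525.7 / 1000 = 46.53 km

46.53


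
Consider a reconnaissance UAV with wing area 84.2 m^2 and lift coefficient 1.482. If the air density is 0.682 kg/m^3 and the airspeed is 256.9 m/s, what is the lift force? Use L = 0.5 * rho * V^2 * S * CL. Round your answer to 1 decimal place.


Step 1: Calculate dynamic pressure q = 0.5 * 0.682 * 256.9^2 = 0.5 * 0.682 * 65997.61 = 22505.185 Pa
Step 2: Multiply by wing area and lift coefficient: L = 22505.185 * 84.2 * 1.482
Step 3: L = 1894936.5778 * 1.482 = 2808296.0 N

2808296.0


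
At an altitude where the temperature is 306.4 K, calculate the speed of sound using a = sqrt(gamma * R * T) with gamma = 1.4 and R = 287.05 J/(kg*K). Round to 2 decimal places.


Step 1: gamma * R * T = 1.4 * 287.05 * 306.4 = 123132.968
Step 2: a = sqrt(123132.968) = 350.90 m/s

350.90


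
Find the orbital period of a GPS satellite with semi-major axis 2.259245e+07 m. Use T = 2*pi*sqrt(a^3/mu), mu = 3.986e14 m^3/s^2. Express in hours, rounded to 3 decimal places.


Step 1: a^3 / mu = 1.153161e+22 / 3.986e14 = 2.893028e+07
Step 2: sqrt(2.893028e+07) = 5378.6879 s
Step 3: T = 2*pi * 5378.6879 = 33795.29 s
Step 4: T in hours = 33795.29 / 3600 = 9.388 hours

9.388


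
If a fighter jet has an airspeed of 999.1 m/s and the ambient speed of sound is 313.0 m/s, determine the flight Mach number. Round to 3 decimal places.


Step 1: M = V / a = 999.1 / 313.0
Step 2: M = 3.192

3.192


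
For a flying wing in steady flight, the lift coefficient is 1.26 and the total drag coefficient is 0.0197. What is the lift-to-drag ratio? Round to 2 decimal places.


Step 1: L/D = CL / CD = 1.26 / 0.0197
Step 2: L/D = 63.96

63.96


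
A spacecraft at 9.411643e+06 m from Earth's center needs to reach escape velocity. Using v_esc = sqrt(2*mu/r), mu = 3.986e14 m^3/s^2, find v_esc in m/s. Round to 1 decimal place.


Step 1: 2*mu/r = 2 * 3.986e14 / 9.411643e+06 = 84703595.3234
Step 2: v_esc = sqrt(84703595.3234) = 9203.5 m/s

9203.5


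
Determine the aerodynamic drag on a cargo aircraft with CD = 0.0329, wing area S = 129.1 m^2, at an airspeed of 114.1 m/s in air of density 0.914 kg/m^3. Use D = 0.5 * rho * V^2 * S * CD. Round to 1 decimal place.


Step 1: Dynamic pressure q = 0.5 * 0.914 * 114.1^2 = 5949.5962 Pa
Step 2: Drag D = q * S * CD = 5949.5962 * 129.1 * 0.0329
Step 3: D = 25270.3 N

25270.3


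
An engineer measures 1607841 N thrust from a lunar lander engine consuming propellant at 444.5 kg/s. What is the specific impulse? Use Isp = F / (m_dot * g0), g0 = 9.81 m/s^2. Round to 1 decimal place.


Step 1: m_dot * g0 = 444.5 * 9.81 = 4360.55
Step 2: Isp = 1607841 / 4360.55 = 368.7 s

368.7


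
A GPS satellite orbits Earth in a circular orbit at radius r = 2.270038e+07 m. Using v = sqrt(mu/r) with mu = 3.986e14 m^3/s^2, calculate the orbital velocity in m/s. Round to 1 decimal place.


Step 1: mu / r = 3.986e14 / 2.270038e+07 = 17559177.4235
Step 2: v = sqrt(17559177.4235) = 4190.4 m/s

4190.4


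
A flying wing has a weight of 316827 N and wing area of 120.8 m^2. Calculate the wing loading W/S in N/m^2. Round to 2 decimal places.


Step 1: Wing loading = W / S = 316827 / 120.8
Step 2: Wing loading = 2622.74 N/m^2

2622.74


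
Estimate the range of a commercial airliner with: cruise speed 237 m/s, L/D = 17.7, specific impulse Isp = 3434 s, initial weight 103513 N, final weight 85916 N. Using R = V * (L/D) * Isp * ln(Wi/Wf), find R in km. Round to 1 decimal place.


Step 1: Coefficient = V * (L/D) * Isp = 237 * 17.7 * 3434 = 14405286.6 m
Step 2: Wi/Wf = 103513 / 85916 = 1.204816
Step 3: ln(1.204816) = 0.186327
Step 4: R = 14405286.6 * 0.186327 = 2684095.8 m = 2684.1 km

2684.1


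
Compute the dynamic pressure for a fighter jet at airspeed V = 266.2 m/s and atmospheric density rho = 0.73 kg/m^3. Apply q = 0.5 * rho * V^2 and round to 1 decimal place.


Step 1: V^2 = 266.2^2 = 70862.44
Step 2: q = 0.5 * 0.73 * 70862.44
Step 3: q = 25864.8 Pa

25864.8


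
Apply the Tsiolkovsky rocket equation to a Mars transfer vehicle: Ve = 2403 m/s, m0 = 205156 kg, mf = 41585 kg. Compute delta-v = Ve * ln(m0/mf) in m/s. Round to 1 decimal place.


Step 1: Mass ratio m0/mf = 205156 / 41585 = 4.933413
Step 2: ln(4.933413) = 1.596031
Step 3: delta-v = 2403 * 1.596031 = 3835.3 m/s

3835.3


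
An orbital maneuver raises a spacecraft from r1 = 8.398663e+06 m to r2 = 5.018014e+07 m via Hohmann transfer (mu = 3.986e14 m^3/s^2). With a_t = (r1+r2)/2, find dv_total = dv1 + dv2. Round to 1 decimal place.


Step 1: Transfer semi-major axis a_t = (8.398663e+06 + 5.018014e+07) / 2 = 2.928940e+07 m
Step 2: v1 (circular at r1) = sqrt(mu/r1) = 6889.12 m/s
Step 3: v_t1 = sqrt(mu*(2/r1 - 1/a_t)) = 9017.25 m/s
Step 4: dv1 = |9017.25 - 6889.12| = 2128.14 m/s
Step 5: v2 (circular at r2) = 2818.4 m/s, v_t2 = 1509.22 m/s
Step 6: dv2 = |2818.4 - 1509.22| = 1309.18 m/s
Step 7: Total delta-v = 2128.14 + 1309.18 = 3437.3 m/s

3437.3


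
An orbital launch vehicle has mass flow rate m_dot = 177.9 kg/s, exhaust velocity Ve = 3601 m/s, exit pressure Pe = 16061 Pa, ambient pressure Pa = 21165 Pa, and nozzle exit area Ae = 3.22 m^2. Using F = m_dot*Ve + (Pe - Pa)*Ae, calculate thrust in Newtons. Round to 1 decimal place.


Step 1: Momentum thrust = m_dot * Ve = 177.9 * 3601 = 640617.9 N
Step 2: Pressure thrust = (Pe - Pa) * Ae = (16061 - 21165) * 3.22 = -16434.88 N
Step 3: Total thrust F = 640617.9 + -16434.88 = 624183.0 N

624183.0


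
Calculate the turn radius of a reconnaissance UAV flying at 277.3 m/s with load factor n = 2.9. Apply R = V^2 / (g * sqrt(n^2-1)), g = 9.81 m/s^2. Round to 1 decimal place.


Step 1: V^2 = 277.3^2 = 76895.29
Step 2: n^2 - 1 = 2.9^2 - 1 = 7.41
Step 3: sqrt(7.41) = 2.722132
Step 4: R = 76895.29 / (9.81 * 2.722132) = 2879.5 m

2879.5


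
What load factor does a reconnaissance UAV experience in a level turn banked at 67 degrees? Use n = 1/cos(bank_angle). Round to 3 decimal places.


Step 1: Convert 67 degrees to radians = 1.169371
Step 2: cos(67 deg) = 0.390731
Step 3: n = 1 / 0.390731 = 2.559

2.559


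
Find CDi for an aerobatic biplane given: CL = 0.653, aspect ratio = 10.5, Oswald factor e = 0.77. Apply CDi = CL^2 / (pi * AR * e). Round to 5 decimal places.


Step 1: CL^2 = 0.653^2 = 0.426409
Step 2: pi * AR * e = 3.14159 * 10.5 * 0.77 = 25.399777
Step 3: CDi = 0.426409 / 25.399777 = 0.01679

0.01679


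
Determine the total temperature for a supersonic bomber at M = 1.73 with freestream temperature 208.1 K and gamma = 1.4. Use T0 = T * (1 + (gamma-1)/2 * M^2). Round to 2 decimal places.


Step 1: (gamma-1)/2 = 0.2
Step 2: M^2 = 2.9929
Step 3: 1 + 0.2 * 2.9929 = 1.59858
Step 4: T0 = 208.1 * 1.59858 = 332.66 K

332.66


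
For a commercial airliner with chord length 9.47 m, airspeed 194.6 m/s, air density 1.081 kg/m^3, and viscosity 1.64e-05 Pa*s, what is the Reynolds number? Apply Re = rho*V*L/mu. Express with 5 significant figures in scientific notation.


Step 1: Numerator = rho * V * L = 1.081 * 194.6 * 9.47 = 1992.133822
Step 2: Re = 1992.133822 / 1.64e-05
Step 3: Re = 1.2147e+08

1.2147e+08


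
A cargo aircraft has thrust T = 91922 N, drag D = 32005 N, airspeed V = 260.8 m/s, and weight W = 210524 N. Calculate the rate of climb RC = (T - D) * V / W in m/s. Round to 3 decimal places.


Step 1: Excess thrust = T - D = 91922 - 32005 = 59917 N
Step 2: Excess power = 59917 * 260.8 = 15626353.6 W
Step 3: RC = 15626353.6 / 210524 = 74.226 m/s

74.226


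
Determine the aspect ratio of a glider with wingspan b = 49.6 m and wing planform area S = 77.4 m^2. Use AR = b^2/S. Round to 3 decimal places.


Step 1: b^2 = 49.6^2 = 2460.16
Step 2: AR = 2460.16 / 77.4 = 31.785

31.785


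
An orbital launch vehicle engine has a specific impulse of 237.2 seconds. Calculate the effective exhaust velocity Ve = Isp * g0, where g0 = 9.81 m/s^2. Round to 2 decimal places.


Step 1: Ve = Isp * g0 = 237.2 * 9.81
Step 2: Ve = 2326.93 m/s

2326.93


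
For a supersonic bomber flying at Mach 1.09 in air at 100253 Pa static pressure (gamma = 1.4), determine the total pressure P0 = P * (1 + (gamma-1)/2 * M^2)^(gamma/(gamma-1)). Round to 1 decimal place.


Step 1: (gamma-1)/2 * M^2 = 0.2 * 1.1881 = 0.23762
Step 2: 1 + 0.23762 = 1.23762
Step 3: Exponent gamma/(gamma-1) = 3.5
Step 4: P0 = 100253 * 1.23762^3.5 = 211423.4 Pa

211423.4


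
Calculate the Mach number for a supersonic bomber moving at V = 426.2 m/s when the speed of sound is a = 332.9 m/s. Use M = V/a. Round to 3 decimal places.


Step 1: M = V / a = 426.2 / 332.9
Step 2: M = 1.280

1.280


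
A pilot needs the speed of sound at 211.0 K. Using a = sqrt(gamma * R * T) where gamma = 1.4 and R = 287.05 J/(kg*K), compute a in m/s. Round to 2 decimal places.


Step 1: gamma * R * T = 1.4 * 287.05 * 211.0 = 84794.57
Step 2: a = sqrt(84794.57) = 291.20 m/s

291.20


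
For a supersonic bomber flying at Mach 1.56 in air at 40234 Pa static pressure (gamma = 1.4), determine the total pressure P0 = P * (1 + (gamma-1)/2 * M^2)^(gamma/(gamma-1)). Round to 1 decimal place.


Step 1: (gamma-1)/2 * M^2 = 0.2 * 2.4336 = 0.48672
Step 2: 1 + 0.48672 = 1.48672
Step 3: Exponent gamma/(gamma-1) = 3.5
Step 4: P0 = 40234 * 1.48672^3.5 = 161211.3 Pa

161211.3


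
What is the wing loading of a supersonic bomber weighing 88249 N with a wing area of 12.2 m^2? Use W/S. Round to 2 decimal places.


Step 1: Wing loading = W / S = 88249 / 12.2
Step 2: Wing loading = 7233.52 N/m^2

7233.52


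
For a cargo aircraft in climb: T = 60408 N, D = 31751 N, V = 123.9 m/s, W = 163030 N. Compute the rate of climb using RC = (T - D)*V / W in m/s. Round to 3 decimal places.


Step 1: Excess thrust = T - D = 60408 - 31751 = 28657 N
Step 2: Excess power = 28657 * 123.9 = 3550602.3 W
Step 3: RC = 3550602.3 / 163030 = 21.779 m/s

21.779


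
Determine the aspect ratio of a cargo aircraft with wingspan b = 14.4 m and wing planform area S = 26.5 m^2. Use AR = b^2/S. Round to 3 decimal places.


Step 1: b^2 = 14.4^2 = 207.36
Step 2: AR = 207.36 / 26.5 = 7.825

7.825


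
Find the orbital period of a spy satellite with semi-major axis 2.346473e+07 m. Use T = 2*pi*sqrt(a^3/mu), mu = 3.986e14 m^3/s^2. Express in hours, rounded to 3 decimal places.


Step 1: a^3 / mu = 1.291953e+22 / 3.986e14 = 3.241227e+07
Step 2: sqrt(3.241227e+07) = 5693.1771 s
Step 3: T = 2*pi * 5693.1771 = 35771.29 s
Step 4: T in hours = 35771.29 / 3600 = 9.936 hours

9.936


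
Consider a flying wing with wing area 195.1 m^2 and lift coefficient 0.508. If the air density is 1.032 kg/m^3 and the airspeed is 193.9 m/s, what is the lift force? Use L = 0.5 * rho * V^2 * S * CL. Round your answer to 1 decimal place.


Step 1: Calculate dynamic pressure q = 0.5 * 1.032 * 193.9^2 = 0.5 * 1.032 * 37597.21 = 19400.1604 Pa
Step 2: Multiply by wing area and lift coefficient: L = 19400.1604 * 195.1 * 0.508
Step 3: L = 3784971.2862 * 0.508 = 1922765.4 N

1922765.4


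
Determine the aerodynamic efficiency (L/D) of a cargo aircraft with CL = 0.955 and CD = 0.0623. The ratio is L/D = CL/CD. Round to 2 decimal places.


Step 1: L/D = CL / CD = 0.955 / 0.0623
Step 2: L/D = 15.33

15.33


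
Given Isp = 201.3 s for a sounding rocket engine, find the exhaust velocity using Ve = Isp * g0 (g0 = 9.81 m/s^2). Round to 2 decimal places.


Step 1: Ve = Isp * g0 = 201.3 * 9.81
Step 2: Ve = 1974.75 m/s

1974.75


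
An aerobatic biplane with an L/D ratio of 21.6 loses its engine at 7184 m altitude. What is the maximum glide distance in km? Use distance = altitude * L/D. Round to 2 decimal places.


Step 1: Glide distance = altitude * L/D = 7184 * 21.6 = 155174.4 m
Step 2: Convert to km: 155174.4 / 1000 = 155.17 km

155.17


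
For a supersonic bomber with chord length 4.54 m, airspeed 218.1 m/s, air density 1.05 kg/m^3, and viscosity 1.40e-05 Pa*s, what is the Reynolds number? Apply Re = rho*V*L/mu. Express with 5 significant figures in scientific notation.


Step 1: Numerator = rho * V * L = 1.05 * 218.1 * 4.54 = 1039.6827
Step 2: Re = 1039.6827 / 1.40e-05
Step 3: Re = 7.4263e+07

7.4263e+07


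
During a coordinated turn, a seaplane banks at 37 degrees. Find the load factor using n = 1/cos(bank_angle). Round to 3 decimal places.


Step 1: Convert 37 degrees to radians = 0.645772
Step 2: cos(37 deg) = 0.798636
Step 3: n = 1 / 0.798636 = 1.252

1.252


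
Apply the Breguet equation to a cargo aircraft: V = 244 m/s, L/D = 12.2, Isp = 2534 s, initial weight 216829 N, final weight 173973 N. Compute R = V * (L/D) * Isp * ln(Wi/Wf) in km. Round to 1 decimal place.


Step 1: Coefficient = V * (L/D) * Isp = 244 * 12.2 * 2534 = 7543211.2 m
Step 2: Wi/Wf = 216829 / 173973 = 1.246337
Step 3: ln(1.246337) = 0.220209
Step 4: R = 7543211.2 * 0.220209 = 1661082.3 m = 1661.1 km

1661.1


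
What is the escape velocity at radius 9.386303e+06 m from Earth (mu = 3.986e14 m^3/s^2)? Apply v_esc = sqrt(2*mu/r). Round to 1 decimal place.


Step 1: 2*mu/r = 2 * 3.986e14 / 9.386303e+06 = 84932267.7949
Step 2: v_esc = sqrt(84932267.7949) = 9215.9 m/s

9215.9


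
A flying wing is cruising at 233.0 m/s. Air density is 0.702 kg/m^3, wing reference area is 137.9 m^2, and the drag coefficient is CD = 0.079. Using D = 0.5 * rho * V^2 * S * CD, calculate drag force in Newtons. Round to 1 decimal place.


Step 1: Dynamic pressure q = 0.5 * 0.702 * 233.0^2 = 19055.439 Pa
Step 2: Drag D = q * S * CD = 19055.439 * 137.9 * 0.079
Step 3: D = 207591.9 N

207591.9


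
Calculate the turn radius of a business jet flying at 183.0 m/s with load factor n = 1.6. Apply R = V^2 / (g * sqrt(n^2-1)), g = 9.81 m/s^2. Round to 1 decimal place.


Step 1: V^2 = 183.0^2 = 33489.0
Step 2: n^2 - 1 = 1.6^2 - 1 = 1.56
Step 3: sqrt(1.56) = 1.249
Step 4: R = 33489.0 / (9.81 * 1.249) = 2733.2 m

2733.2


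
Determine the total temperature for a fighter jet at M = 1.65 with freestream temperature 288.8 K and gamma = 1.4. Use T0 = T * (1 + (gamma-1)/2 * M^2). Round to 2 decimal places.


Step 1: (gamma-1)/2 = 0.2
Step 2: M^2 = 2.7225
Step 3: 1 + 0.2 * 2.7225 = 1.5445
Step 4: T0 = 288.8 * 1.5445 = 446.05 K

446.05


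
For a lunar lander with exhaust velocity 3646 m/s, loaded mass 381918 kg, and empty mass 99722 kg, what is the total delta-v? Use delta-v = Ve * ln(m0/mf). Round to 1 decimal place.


Step 1: Mass ratio m0/mf = 381918 / 99722 = 3.829827
Step 2: ln(3.829827) = 1.34282
Step 3: delta-v = 3646 * 1.34282 = 4895.9 m/s

4895.9


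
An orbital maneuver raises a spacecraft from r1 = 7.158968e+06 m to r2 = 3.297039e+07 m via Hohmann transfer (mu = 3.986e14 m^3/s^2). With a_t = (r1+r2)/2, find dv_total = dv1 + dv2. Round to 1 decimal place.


Step 1: Transfer semi-major axis a_t = (7.158968e+06 + 3.297039e+07) / 2 = 2.006468e+07 m
Step 2: v1 (circular at r1) = sqrt(mu/r1) = 7461.8 m/s
Step 3: v_t1 = sqrt(mu*(2/r1 - 1/a_t)) = 9565.1 m/s
Step 4: dv1 = |9565.1 - 7461.8| = 2103.3 m/s
Step 5: v2 (circular at r2) = 3477.02 m/s, v_t2 = 2076.9 m/s
Step 6: dv2 = |3477.02 - 2076.9| = 1400.11 m/s
Step 7: Total delta-v = 2103.3 + 1400.11 = 3503.4 m/s

3503.4


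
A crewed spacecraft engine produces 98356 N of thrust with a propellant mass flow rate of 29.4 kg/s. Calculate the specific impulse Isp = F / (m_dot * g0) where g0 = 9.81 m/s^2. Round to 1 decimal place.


Step 1: m_dot * g0 = 29.4 * 9.81 = 288.41
Step 2: Isp = 98356 / 288.41 = 341.0 s

341.0


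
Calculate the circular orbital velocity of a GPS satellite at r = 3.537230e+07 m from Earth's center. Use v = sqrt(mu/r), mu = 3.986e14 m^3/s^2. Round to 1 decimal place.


Step 1: mu / r = 3.986e14 / 3.537230e+07 = 11268704.6078
Step 2: v = sqrt(11268704.6078) = 3356.9 m/s

3356.9


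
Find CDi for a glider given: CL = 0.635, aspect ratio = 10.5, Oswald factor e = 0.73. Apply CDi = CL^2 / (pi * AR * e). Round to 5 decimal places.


Step 1: CL^2 = 0.635^2 = 0.403225
Step 2: pi * AR * e = 3.14159 * 10.5 * 0.73 = 24.080308
Step 3: CDi = 0.403225 / 24.080308 = 0.01675

0.01675


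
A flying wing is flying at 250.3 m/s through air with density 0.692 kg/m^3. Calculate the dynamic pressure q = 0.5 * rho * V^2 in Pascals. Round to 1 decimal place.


Step 1: V^2 = 250.3^2 = 62650.09
Step 2: q = 0.5 * 0.692 * 62650.09
Step 3: q = 21676.9 Pa

21676.9


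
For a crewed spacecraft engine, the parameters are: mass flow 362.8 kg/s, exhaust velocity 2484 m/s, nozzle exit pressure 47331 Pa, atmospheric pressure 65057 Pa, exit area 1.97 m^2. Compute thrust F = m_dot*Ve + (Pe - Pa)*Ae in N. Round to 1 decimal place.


Step 1: Momentum thrust = m_dot * Ve = 362.8 * 2484 = 901195.2 N
Step 2: Pressure thrust = (Pe - Pa) * Ae = (47331 - 65057) * 1.97 = -34920.22 N
Step 3: Total thrust F = 901195.2 + -34920.22 = 866275.0 N

866275.0


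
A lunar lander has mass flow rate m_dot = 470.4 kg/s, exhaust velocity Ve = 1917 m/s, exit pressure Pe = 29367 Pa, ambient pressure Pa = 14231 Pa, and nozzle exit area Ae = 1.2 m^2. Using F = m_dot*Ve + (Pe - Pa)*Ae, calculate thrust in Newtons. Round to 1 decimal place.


Step 1: Momentum thrust = m_dot * Ve = 470.4 * 1917 = 901756.8 N
Step 2: Pressure thrust = (Pe - Pa) * Ae = (29367 - 14231) * 1.2 = 18163.2 N
Step 3: Total thrust F = 901756.8 + 18163.2 = 919920.0 N

919920.0


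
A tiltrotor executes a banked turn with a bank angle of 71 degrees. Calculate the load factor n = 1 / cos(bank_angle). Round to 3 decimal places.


Step 1: Convert 71 degrees to radians = 1.239184
Step 2: cos(71 deg) = 0.325568
Step 3: n = 1 / 0.325568 = 3.072

3.072


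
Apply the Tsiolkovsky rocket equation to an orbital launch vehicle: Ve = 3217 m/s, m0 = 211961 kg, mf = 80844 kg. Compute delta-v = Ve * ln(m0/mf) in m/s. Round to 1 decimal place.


Step 1: Mass ratio m0/mf = 211961 / 80844 = 2.621852
Step 2: ln(2.621852) = 0.963881
Step 3: delta-v = 3217 * 0.963881 = 3100.8 m/s

3100.8


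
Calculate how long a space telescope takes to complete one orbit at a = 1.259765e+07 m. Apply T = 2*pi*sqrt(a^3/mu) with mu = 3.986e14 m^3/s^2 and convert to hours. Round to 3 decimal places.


Step 1: a^3 / mu = 1.999257e+21 / 3.986e14 = 5.015697e+06
Step 2: sqrt(5.015697e+06) = 2239.5753 s
Step 3: T = 2*pi * 2239.5753 = 14071.67 s
Step 4: T in hours = 14071.67 / 3600 = 3.909 hours

3.909


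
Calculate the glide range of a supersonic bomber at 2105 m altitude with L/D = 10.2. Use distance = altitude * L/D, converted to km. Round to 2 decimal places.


Step 1: Glide distance = altitude * L/D = 2105 * 10.2 = 21471.0 m
Step 2: Convert to km: 21471.0 / 1000 = 21.47 km

21.47


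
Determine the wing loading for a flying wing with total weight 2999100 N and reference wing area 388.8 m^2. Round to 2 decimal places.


Step 1: Wing loading = W / S = 2999100 / 388.8
Step 2: Wing loading = 7713.73 N/m^2

7713.73


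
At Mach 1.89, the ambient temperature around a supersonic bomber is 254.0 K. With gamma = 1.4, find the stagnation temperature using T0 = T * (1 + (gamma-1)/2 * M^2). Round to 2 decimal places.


Step 1: (gamma-1)/2 = 0.2
Step 2: M^2 = 3.5721
Step 3: 1 + 0.2 * 3.5721 = 1.71442
Step 4: T0 = 254.0 * 1.71442 = 435.46 K

435.46


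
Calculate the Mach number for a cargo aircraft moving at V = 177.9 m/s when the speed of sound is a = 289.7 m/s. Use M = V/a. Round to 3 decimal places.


Step 1: M = V / a = 177.9 / 289.7
Step 2: M = 0.614

0.614


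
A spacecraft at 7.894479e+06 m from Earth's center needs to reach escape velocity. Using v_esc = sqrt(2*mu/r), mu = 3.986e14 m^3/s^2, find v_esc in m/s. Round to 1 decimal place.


Step 1: 2*mu/r = 2 * 3.986e14 / 7.894479e+06 = 100981964.7376
Step 2: v_esc = sqrt(100981964.7376) = 10049.0 m/s

10049.0


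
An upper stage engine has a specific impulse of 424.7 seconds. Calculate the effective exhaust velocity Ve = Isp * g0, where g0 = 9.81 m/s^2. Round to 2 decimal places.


Step 1: Ve = Isp * g0 = 424.7 * 9.81
Step 2: Ve = 4166.31 m/s

4166.31


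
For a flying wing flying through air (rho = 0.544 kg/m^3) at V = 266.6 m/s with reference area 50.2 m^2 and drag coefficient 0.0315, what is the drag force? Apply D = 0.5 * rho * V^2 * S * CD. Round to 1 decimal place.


Step 1: Dynamic pressure q = 0.5 * 0.544 * 266.6^2 = 19332.5523 Pa
Step 2: Drag D = q * S * CD = 19332.5523 * 50.2 * 0.0315
Step 3: D = 30570.6 N

30570.6


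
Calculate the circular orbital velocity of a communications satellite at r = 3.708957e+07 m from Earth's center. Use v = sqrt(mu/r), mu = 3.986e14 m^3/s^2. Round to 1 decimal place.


Step 1: mu / r = 3.986e14 / 3.708957e+07 = 10746956.6242
Step 2: v = sqrt(10746956.6242) = 3278.3 m/s

3278.3


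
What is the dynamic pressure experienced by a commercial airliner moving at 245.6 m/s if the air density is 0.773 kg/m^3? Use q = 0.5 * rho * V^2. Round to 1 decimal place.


Step 1: V^2 = 245.6^2 = 60319.36
Step 2: q = 0.5 * 0.773 * 60319.36
Step 3: q = 23313.4 Pa

23313.4


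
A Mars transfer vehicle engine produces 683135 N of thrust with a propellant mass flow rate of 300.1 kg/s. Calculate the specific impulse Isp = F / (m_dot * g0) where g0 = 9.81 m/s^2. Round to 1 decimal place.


Step 1: m_dot * g0 = 300.1 * 9.81 = 2943.98
Step 2: Isp = 683135 / 2943.98 = 232.0 s

232.0


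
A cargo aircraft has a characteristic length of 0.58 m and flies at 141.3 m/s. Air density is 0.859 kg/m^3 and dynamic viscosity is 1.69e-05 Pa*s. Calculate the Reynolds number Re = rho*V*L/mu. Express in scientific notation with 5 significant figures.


Step 1: Numerator = rho * V * L = 0.859 * 141.3 * 0.58 = 70.398486
Step 2: Re = 70.398486 / 1.69e-05
Step 3: Re = 4.1656e+06

4.1656e+06


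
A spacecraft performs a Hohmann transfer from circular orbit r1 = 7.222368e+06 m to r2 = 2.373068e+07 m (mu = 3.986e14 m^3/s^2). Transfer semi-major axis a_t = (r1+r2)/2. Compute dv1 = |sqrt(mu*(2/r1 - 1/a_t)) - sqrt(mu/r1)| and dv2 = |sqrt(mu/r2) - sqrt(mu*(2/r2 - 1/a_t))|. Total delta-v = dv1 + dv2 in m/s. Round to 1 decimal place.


Step 1: Transfer semi-major axis a_t = (7.222368e+06 + 2.373068e+07) / 2 = 1.547652e+07 m
Step 2: v1 (circular at r1) = sqrt(mu/r1) = 7428.97 m/s
Step 3: v_t1 = sqrt(mu*(2/r1 - 1/a_t)) = 9199.14 m/s
Step 4: dv1 = |9199.14 - 7428.97| = 1770.17 m/s
Step 5: v2 (circular at r2) = 4098.39 m/s, v_t2 = 2799.73 m/s
Step 6: dv2 = |4098.39 - 2799.73| = 1298.66 m/s
Step 7: Total delta-v = 1770.17 + 1298.66 = 3068.8 m/s

3068.8


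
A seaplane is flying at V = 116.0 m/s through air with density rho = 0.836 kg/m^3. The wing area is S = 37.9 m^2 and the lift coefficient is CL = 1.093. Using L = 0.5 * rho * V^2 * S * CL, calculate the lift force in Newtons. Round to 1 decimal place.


Step 1: Calculate dynamic pressure q = 0.5 * 0.836 * 116.0^2 = 0.5 * 0.836 * 13456.0 = 5624.608 Pa
Step 2: Multiply by wing area and lift coefficient: L = 5624.608 * 37.9 * 1.093
Step 3: L = 213172.6432 * 1.093 = 232997.7 N

232997.7


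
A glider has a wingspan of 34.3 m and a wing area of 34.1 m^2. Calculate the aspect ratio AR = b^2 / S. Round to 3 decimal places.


Step 1: b^2 = 34.3^2 = 1176.49
Step 2: AR = 1176.49 / 34.1 = 34.501

34.501


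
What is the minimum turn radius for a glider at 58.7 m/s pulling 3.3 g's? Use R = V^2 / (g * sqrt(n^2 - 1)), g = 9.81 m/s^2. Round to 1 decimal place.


Step 1: V^2 = 58.7^2 = 3445.69
Step 2: n^2 - 1 = 3.3^2 - 1 = 9.89
Step 3: sqrt(9.89) = 3.144837
Step 4: R = 3445.69 / (9.81 * 3.144837) = 111.7 m

111.7


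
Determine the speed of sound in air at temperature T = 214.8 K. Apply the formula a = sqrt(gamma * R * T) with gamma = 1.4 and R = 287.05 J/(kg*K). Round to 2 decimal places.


Step 1: gamma * R * T = 1.4 * 287.05 * 214.8 = 86321.676
Step 2: a = sqrt(86321.676) = 293.81 m/s

293.81


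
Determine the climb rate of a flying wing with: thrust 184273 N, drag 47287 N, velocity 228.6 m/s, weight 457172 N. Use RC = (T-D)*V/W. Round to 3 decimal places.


Step 1: Excess thrust = T - D = 184273 - 47287 = 136986 N
Step 2: Excess power = 136986 * 228.6 = 31314999.6 W
Step 3: RC = 31314999.6 / 457172 = 68.497 m/s

68.497


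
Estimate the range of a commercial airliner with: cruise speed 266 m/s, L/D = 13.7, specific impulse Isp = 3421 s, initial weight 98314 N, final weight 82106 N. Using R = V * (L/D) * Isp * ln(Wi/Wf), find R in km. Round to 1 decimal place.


Step 1: Coefficient = V * (L/D) * Isp = 266 * 13.7 * 3421 = 12466808.2 m
Step 2: Wi/Wf = 98314 / 82106 = 1.197403
Step 3: ln(1.197403) = 0.180155
Step 4: R = 12466808.2 * 0.180155 = 2245962.1 m = 2246.0 km

2246.0


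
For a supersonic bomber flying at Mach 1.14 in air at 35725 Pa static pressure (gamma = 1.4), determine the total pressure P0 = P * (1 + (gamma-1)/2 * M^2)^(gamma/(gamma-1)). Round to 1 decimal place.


Step 1: (gamma-1)/2 * M^2 = 0.2 * 1.2996 = 0.25992
Step 2: 1 + 0.25992 = 1.25992
Step 3: Exponent gamma/(gamma-1) = 3.5
Step 4: P0 = 35725 * 1.25992^3.5 = 80199.7 Pa

80199.7


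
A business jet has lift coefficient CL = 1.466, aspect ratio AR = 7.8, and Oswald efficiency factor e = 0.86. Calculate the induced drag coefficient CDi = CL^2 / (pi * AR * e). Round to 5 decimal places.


Step 1: CL^2 = 1.466^2 = 2.149156
Step 2: pi * AR * e = 3.14159 * 7.8 * 0.86 = 21.073804
Step 3: CDi = 2.149156 / 21.073804 = 0.10198

0.10198


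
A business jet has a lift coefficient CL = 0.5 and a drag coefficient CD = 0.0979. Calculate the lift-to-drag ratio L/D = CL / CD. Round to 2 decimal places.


Step 1: L/D = CL / CD = 0.5 / 0.0979
Step 2: L/D = 5.11

5.11


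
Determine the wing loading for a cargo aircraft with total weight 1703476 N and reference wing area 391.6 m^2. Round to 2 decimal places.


Step 1: Wing loading = W / S = 1703476 / 391.6
Step 2: Wing loading = 4350.04 N/m^2

4350.04


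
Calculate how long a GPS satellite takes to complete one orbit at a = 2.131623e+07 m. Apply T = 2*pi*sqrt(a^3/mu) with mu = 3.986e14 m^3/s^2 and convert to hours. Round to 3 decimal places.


Step 1: a^3 / mu = 9.685704e+21 / 3.986e14 = 2.429931e+07
Step 2: sqrt(2.429931e+07) = 4929.4328 s
Step 3: T = 2*pi * 4929.4328 = 30972.54 s
Step 4: T in hours = 30972.54 / 3600 = 8.603 hours

8.603


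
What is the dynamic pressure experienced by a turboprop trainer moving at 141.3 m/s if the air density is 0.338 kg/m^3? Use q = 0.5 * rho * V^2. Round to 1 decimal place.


Step 1: V^2 = 141.3^2 = 19965.69
Step 2: q = 0.5 * 0.338 * 19965.69
Step 3: q = 3374.2 Pa

3374.2


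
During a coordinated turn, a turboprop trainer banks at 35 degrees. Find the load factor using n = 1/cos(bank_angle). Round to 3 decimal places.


Step 1: Convert 35 degrees to radians = 0.610865
Step 2: cos(35 deg) = 0.819152
Step 3: n = 1 / 0.819152 = 1.221

1.221


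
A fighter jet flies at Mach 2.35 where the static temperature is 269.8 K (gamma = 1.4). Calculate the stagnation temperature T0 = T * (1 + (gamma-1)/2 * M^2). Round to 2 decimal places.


Step 1: (gamma-1)/2 = 0.2
Step 2: M^2 = 5.5225
Step 3: 1 + 0.2 * 5.5225 = 2.1045
Step 4: T0 = 269.8 * 2.1045 = 567.79 K

567.79


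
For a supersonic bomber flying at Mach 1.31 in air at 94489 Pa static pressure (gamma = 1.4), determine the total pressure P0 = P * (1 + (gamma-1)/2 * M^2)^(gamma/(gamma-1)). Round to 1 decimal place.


Step 1: (gamma-1)/2 * M^2 = 0.2 * 1.7161 = 0.34322
Step 2: 1 + 0.34322 = 1.34322
Step 3: Exponent gamma/(gamma-1) = 3.5
Step 4: P0 = 94489 * 1.34322^3.5 = 265397.2 Pa

265397.2


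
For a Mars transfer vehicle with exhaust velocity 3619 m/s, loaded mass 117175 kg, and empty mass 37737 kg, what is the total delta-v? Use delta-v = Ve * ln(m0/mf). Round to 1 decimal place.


Step 1: Mass ratio m0/mf = 117175 / 37737 = 3.105043
Step 2: ln(3.105043) = 1.133027
Step 3: delta-v = 3619 * 1.133027 = 4100.4 m/s

4100.4


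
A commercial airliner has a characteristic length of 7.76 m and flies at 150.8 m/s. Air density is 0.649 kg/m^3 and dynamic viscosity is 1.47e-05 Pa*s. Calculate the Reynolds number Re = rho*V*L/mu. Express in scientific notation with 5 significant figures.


Step 1: Numerator = rho * V * L = 0.649 * 150.8 * 7.76 = 759.464992
Step 2: Re = 759.464992 / 1.47e-05
Step 3: Re = 5.1664e+07

5.1664e+07


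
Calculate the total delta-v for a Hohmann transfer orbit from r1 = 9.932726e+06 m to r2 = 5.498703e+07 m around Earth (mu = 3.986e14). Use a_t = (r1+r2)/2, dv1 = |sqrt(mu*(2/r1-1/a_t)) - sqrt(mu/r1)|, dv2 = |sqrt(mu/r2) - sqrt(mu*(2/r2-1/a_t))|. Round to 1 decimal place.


Step 1: Transfer semi-major axis a_t = (9.932726e+06 + 5.498703e+07) / 2 = 3.245988e+07 m
Step 2: v1 (circular at r1) = sqrt(mu/r1) = 6334.82 m/s
Step 3: v_t1 = sqrt(mu*(2/r1 - 1/a_t)) = 8245.01 m/s
Step 4: dv1 = |8245.01 - 6334.82| = 1910.19 m/s
Step 5: v2 (circular at r2) = 2692.39 m/s, v_t2 = 1489.36 m/s
Step 6: dv2 = |2692.39 - 1489.36| = 1203.03 m/s
Step 7: Total delta-v = 1910.19 + 1203.03 = 3113.2 m/s

3113.2


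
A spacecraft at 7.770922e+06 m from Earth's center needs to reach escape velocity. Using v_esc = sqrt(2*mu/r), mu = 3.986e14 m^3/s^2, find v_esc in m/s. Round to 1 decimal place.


Step 1: 2*mu/r = 2 * 3.986e14 / 7.770922e+06 = 102587569.403
Step 2: v_esc = sqrt(102587569.403) = 10128.6 m/s

10128.6


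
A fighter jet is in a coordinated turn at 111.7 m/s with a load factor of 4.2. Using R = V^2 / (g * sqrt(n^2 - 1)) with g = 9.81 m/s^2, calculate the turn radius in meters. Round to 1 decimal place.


Step 1: V^2 = 111.7^2 = 12476.89
Step 2: n^2 - 1 = 4.2^2 - 1 = 16.64
Step 3: sqrt(16.64) = 4.079216
Step 4: R = 12476.89 / (9.81 * 4.079216) = 311.8 m

311.8


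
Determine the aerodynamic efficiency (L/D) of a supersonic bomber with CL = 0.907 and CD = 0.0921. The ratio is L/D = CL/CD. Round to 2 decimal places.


Step 1: L/D = CL / CD = 0.907 / 0.0921
Step 2: L/D = 9.85

9.85


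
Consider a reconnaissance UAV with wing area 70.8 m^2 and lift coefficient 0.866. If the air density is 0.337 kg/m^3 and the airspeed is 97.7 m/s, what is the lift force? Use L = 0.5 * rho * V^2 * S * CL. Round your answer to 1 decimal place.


Step 1: Calculate dynamic pressure q = 0.5 * 0.337 * 97.7^2 = 0.5 * 0.337 * 9545.29 = 1608.3814 Pa
Step 2: Multiply by wing area and lift coefficient: L = 1608.3814 * 70.8 * 0.866
Step 3: L = 113873.4006 * 0.866 = 98614.4 N

98614.4


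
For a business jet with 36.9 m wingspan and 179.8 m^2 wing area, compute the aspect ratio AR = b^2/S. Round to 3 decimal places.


Step 1: b^2 = 36.9^2 = 1361.61
Step 2: AR = 1361.61 / 179.8 = 7.573

7.573


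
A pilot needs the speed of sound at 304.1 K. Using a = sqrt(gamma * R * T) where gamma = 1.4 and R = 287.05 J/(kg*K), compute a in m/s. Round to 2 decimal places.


Step 1: gamma * R * T = 1.4 * 287.05 * 304.1 = 122208.667
Step 2: a = sqrt(122208.667) = 349.58 m/s

349.58


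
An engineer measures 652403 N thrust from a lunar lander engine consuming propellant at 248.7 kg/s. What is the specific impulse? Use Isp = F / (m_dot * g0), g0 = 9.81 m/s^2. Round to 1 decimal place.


Step 1: m_dot * g0 = 248.7 * 9.81 = 2439.75
Step 2: Isp = 652403 / 2439.75 = 267.4 s

267.4


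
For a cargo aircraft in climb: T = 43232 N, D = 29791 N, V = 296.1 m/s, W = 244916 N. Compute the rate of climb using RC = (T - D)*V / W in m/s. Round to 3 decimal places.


Step 1: Excess thrust = T - D = 43232 - 29791 = 13441 N
Step 2: Excess power = 13441 * 296.1 = 3979880.1 W
Step 3: RC = 3979880.1 / 244916 = 16.250 m/s

16.250


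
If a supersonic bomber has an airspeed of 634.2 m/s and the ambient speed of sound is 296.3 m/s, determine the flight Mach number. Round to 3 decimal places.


Step 1: M = V / a = 634.2 / 296.3
Step 2: M = 2.140

2.140


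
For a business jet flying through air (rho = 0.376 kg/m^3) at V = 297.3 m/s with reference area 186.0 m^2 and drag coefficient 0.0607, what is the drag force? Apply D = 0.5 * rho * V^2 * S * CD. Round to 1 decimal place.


Step 1: Dynamic pressure q = 0.5 * 0.376 * 297.3^2 = 16616.8105 Pa
Step 2: Drag D = q * S * CD = 16616.8105 * 186.0 * 0.0607
Step 3: D = 187607.1 N

187607.1


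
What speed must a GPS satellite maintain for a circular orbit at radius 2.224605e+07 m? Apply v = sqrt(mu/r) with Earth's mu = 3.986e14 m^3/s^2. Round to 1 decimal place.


Step 1: mu / r = 3.986e14 / 2.224605e+07 = 17917787.6522
Step 2: v = sqrt(17917787.6522) = 4232.9 m/s

4232.9


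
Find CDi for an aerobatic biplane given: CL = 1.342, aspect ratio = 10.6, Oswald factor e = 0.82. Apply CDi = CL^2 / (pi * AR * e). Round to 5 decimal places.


Step 1: CL^2 = 1.342^2 = 1.800964
Step 2: pi * AR * e = 3.14159 * 10.6 * 0.82 = 27.306723
Step 3: CDi = 1.800964 / 27.306723 = 0.06595

0.06595


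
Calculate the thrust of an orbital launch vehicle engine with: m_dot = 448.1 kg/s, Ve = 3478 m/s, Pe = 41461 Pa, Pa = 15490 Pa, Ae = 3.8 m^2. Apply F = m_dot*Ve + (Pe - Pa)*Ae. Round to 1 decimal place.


Step 1: Momentum thrust = m_dot * Ve = 448.1 * 3478 = 1558491.8 N
Step 2: Pressure thrust = (Pe - Pa) * Ae = (41461 - 15490) * 3.8 = 98689.8 N
Step 3: Total thrust F = 1558491.8 + 98689.8 = 1657181.6 N

1657181.6


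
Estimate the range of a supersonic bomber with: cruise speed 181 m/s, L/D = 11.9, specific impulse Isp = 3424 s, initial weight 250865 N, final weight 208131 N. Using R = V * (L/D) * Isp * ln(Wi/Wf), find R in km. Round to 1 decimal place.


Step 1: Coefficient = V * (L/D) * Isp = 181 * 11.9 * 3424 = 7374953.6 m
Step 2: Wi/Wf = 250865 / 208131 = 1.205323
Step 3: ln(1.205323) = 0.186747
Step 4: R = 7374953.6 * 0.186747 = 1377252.4 m = 1377.3 km

1377.3


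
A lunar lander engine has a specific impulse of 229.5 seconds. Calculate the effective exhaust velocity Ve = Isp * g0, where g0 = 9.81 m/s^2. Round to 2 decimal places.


Step 1: Ve = Isp * g0 = 229.5 * 9.81
Step 2: Ve = 2251.40 m/s

2251.40


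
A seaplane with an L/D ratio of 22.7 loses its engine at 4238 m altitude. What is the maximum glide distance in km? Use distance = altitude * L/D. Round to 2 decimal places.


Step 1: Glide distance = altitude * L/D = 4238 * 22.7 = 96202.6 m
Step 2: Convert to km: 96202.6 / 1000 = 96.20 km

96.20


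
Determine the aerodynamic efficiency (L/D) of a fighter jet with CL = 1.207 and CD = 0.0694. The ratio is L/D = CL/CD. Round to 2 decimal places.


Step 1: L/D = CL / CD = 1.207 / 0.0694
Step 2: L/D = 17.39

17.39
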